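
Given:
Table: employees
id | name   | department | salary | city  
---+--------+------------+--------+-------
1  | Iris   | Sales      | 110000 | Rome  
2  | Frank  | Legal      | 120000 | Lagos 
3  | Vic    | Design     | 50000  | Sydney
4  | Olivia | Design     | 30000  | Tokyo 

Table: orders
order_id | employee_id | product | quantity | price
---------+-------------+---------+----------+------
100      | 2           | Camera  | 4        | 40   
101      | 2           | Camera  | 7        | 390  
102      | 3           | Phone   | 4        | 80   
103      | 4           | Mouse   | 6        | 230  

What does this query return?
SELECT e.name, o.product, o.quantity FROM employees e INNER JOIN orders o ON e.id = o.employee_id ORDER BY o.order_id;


Joining employees.id = orders.employee_id:
  employee Frank (id=2) -> order Camera
  employee Frank (id=2) -> order Camera
  employee Vic (id=3) -> order Phone
  employee Olivia (id=4) -> order Mouse


4 rows:
Frank, Camera, 4
Frank, Camera, 7
Vic, Phone, 4
Olivia, Mouse, 6


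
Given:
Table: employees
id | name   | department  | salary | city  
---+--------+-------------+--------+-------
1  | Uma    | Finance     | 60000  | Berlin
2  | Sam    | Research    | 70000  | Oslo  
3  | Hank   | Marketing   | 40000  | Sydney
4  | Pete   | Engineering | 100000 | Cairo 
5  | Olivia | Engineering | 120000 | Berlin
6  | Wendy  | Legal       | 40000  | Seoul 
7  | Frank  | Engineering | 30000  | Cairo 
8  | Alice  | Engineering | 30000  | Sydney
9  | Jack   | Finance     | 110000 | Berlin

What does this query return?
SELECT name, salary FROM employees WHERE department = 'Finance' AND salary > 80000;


Filtering: department = 'Finance' AND salary > 80000
Matching: 1 rows

1 rows:
Jack, 110000


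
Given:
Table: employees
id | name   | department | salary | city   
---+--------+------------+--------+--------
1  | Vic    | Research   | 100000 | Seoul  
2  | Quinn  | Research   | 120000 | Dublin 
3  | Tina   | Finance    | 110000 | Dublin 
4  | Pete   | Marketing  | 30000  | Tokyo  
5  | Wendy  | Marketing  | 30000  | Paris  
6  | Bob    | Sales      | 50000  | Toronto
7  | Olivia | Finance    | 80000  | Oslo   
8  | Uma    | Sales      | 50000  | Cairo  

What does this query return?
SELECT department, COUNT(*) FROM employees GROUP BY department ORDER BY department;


Assigning each row to its department group:
  Vic -> Research
  Quinn -> Research
  Tina -> Finance
  Pete -> Marketing
  Wendy -> Marketing
  Bob -> Sales
  Olivia -> Finance
  Uma -> Sales


4 groups:
Finance, 2
Marketing, 2
Research, 2
Sales, 2


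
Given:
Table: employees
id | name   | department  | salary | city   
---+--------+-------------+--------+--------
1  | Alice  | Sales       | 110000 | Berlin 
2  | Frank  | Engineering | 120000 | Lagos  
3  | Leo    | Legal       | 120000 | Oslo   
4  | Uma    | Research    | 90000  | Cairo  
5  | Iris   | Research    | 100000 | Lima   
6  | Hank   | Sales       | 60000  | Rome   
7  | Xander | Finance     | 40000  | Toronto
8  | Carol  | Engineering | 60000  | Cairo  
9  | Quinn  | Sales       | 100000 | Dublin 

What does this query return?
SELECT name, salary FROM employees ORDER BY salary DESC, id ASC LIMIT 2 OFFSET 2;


Sort by salary DESC (id ASC tiebreak), then skip 2 and take 2
Rows 3 through 4

2 rows:
Alice, 110000
Iris, 100000


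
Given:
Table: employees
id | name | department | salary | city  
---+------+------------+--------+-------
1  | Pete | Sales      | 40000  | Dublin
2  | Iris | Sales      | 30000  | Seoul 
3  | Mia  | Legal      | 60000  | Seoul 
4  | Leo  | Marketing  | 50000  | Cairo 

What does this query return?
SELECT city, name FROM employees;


Projecting columns: city, name

4 rows:
Dublin, Pete
Seoul, Iris
Seoul, Mia
Cairo, Leo


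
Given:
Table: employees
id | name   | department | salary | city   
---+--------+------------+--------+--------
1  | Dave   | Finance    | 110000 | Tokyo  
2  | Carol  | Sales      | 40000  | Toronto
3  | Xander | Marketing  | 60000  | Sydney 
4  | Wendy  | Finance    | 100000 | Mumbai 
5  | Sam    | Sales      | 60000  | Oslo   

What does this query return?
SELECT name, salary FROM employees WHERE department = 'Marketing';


Filtering: department = 'Marketing'
Matching rows: 1

1 rows:
Xander, 60000


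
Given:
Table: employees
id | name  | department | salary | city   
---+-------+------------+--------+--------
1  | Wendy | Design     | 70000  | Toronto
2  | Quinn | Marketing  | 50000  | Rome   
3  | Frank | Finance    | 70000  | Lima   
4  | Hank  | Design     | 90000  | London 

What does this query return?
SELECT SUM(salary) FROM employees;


SUM(salary) = 70000 + 50000 + 70000 + 90000 = 280000

280000


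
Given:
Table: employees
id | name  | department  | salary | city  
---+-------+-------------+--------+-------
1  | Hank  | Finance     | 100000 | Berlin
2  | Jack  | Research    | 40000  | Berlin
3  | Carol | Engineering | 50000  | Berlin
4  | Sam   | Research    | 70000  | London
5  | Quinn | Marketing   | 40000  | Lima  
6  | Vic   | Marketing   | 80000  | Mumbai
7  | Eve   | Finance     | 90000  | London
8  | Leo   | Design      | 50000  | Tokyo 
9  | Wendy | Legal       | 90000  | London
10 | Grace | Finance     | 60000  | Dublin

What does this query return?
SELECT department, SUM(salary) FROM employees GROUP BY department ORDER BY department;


Summing salary within each department:
  Design: 50000 = 50000
  Engineering: 50000 = 50000
  Finance: 100000 + 90000 + 60000 = 250000
  Legal: 90000 = 90000
  Marketing: 40000 + 80000 = 120000
  Research: 40000 + 70000 = 110000


6 groups:
Design, 50000
Engineering, 50000
Finance, 250000
Legal, 90000
Marketing, 120000
Research, 110000


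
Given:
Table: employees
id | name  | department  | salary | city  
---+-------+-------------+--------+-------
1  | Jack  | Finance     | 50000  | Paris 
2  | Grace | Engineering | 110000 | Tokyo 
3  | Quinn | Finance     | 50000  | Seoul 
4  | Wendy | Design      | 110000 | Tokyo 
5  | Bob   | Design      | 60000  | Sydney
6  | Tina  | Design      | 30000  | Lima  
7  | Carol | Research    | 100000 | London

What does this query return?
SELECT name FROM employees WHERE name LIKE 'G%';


LIKE 'G%' matches names starting with 'G'
Matching: 1

1 rows:
Grace


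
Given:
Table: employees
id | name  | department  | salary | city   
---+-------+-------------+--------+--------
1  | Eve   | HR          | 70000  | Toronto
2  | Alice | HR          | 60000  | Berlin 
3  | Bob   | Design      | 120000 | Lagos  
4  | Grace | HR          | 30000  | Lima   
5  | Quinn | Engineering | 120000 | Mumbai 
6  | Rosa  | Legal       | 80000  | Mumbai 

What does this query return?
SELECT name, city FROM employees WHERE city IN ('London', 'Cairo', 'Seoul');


Filtering: city IN ('London', 'Cairo', 'Seoul')
Matching: 0 rows

Empty result set (0 rows)


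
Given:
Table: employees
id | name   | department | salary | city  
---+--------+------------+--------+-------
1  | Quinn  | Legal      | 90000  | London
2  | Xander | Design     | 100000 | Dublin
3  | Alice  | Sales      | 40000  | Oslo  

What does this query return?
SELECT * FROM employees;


SELECT * returns all 3 rows with all columns

3 rows:
1, Quinn, Legal, 90000, London
2, Xander, Design, 100000, Dublin
3, Alice, Sales, 40000, Oslo


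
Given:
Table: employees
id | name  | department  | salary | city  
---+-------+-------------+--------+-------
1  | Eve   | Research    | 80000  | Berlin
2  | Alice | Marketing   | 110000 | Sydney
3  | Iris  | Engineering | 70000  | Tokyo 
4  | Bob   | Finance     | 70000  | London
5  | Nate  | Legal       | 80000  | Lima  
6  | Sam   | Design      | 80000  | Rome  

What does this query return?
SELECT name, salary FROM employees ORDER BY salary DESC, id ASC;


Sorting by salary DESC, then id ASC for ties

6 rows:
Alice, 110000
Eve, 80000
Nate, 80000
Sam, 80000
Iris, 70000
Bob, 70000


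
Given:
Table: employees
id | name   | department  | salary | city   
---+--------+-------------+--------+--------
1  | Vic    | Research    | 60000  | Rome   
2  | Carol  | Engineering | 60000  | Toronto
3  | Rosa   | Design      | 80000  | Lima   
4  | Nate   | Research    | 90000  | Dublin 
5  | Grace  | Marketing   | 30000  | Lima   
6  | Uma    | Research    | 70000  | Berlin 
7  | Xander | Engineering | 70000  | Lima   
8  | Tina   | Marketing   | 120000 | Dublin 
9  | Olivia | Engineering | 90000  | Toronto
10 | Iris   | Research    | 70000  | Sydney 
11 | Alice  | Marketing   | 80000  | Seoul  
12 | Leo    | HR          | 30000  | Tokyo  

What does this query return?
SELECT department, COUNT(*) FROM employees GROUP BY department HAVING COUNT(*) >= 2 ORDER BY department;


Groups with count >= 2:
  Engineering: 3 -> PASS
  Marketing: 3 -> PASS
  Research: 4 -> PASS
  Design: 1 -> filtered out
  HR: 1 -> filtered out


3 groups:
Engineering, 3
Marketing, 3
Research, 4


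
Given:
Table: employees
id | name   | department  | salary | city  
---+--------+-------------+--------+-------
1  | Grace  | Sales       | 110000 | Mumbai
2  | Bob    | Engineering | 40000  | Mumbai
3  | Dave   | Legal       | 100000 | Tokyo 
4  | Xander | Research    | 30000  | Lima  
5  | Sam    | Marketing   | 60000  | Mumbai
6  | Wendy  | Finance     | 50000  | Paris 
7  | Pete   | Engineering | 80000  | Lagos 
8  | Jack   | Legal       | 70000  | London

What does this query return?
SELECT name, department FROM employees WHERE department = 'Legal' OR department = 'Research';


Filtering: department = 'Legal' OR 'Research'
Matching: 3 rows

3 rows:
Dave, Legal
Xander, Research
Jack, Legal


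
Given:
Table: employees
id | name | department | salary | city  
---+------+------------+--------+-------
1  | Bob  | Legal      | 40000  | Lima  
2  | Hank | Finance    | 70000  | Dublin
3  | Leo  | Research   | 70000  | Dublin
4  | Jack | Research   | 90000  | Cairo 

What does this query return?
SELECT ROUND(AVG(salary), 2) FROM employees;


SUM(salary) = 270000
COUNT = 4
ROUND(AVG, 2) = ROUND(270000 / 4, 2) = 67500.0

67500.0


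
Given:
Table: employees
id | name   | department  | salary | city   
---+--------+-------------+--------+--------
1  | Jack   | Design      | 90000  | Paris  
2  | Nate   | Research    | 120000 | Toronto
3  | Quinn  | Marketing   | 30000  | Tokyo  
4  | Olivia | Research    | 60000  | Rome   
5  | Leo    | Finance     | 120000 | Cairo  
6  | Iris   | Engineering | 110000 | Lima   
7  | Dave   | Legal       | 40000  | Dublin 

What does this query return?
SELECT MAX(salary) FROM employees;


Salaries: 90000, 120000, 30000, 60000, 120000, 110000, 40000
MAX = 120000

120000


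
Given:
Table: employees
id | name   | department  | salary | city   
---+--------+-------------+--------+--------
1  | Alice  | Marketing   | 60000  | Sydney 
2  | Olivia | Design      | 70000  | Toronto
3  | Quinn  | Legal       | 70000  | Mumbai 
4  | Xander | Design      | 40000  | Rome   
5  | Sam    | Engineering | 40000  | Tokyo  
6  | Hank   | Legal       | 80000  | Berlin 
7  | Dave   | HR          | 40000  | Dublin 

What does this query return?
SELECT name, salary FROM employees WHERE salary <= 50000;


Filtering: salary <= 50000
Matching: 3 rows

3 rows:
Xander, 40000
Sam, 40000
Dave, 40000


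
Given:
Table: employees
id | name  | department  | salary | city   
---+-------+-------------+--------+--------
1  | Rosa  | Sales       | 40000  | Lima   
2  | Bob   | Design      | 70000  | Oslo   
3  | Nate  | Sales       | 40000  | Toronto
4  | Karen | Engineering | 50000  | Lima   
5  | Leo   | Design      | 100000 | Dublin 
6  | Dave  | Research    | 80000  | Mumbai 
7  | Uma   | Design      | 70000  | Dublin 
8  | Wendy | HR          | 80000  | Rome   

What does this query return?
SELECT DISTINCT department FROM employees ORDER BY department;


All 'department' values (row order): Sales, Design, Sales, Engineering, Design, Research, Design, HR
Removing duplicates leaves 5 unique value(s).

5 values:
Design
Engineering
HR
Research
Sales


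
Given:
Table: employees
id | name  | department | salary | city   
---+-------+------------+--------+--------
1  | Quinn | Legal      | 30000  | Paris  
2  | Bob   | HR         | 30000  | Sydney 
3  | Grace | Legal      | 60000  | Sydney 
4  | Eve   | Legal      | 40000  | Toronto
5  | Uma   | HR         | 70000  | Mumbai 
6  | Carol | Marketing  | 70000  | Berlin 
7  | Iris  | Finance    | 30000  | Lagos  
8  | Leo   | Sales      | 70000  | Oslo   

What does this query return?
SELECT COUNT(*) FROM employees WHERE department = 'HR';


Counting rows where department = 'HR'
  Bob -> MATCH
  Uma -> MATCH


2


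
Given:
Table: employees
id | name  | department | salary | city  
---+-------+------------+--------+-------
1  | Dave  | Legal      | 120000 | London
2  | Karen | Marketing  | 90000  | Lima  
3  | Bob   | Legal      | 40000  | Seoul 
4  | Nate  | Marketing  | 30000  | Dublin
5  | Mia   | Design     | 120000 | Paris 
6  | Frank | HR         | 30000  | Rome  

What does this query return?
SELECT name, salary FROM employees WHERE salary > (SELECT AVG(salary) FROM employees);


Subquery: AVG(salary) = 71666.67
Filtering: salary > 71666.67
  Dave (120000) -> MATCH
  Karen (90000) -> MATCH
  Mia (120000) -> MATCH


3 rows:
Dave, 120000
Karen, 90000
Mia, 120000


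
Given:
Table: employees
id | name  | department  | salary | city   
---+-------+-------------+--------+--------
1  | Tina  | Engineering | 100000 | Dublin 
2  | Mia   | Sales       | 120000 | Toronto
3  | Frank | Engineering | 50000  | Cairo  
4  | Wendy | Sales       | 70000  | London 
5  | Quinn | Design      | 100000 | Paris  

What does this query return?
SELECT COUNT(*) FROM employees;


COUNT(*) counts all rows

5


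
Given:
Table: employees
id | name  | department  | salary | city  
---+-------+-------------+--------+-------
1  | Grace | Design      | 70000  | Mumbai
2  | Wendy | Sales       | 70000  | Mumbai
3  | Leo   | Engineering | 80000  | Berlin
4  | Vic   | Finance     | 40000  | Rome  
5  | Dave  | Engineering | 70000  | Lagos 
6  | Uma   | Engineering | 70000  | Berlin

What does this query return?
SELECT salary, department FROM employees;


Projecting columns: salary, department

6 rows:
70000, Design
70000, Sales
80000, Engineering
40000, Finance
70000, Engineering
70000, Engineering


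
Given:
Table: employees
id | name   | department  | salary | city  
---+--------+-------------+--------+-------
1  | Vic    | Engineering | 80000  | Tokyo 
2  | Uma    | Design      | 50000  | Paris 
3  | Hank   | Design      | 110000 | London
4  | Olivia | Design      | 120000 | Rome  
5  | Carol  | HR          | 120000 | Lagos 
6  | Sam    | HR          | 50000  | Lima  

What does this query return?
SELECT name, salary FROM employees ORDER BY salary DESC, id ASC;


Sorting by salary DESC, then id ASC for ties

6 rows:
Olivia, 120000
Carol, 120000
Hank, 110000
Vic, 80000
Uma, 50000
Sam, 50000


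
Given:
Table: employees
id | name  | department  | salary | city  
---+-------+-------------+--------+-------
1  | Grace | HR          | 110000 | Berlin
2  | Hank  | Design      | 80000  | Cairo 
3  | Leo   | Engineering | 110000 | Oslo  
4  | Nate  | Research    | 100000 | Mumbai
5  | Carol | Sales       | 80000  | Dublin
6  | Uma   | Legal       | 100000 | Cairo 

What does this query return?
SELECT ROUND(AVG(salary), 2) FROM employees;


SUM(salary) = 580000
COUNT = 6
ROUND(AVG, 2) = ROUND(580000 / 6, 2) = 96666.67

96666.67


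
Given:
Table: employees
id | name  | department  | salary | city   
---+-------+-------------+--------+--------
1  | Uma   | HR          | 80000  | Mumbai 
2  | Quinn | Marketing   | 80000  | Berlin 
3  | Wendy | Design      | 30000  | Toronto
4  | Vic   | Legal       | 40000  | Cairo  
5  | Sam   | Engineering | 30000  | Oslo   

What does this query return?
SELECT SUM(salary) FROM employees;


SUM(salary) = 80000 + 80000 + 30000 + 40000 + 30000 = 260000

260000


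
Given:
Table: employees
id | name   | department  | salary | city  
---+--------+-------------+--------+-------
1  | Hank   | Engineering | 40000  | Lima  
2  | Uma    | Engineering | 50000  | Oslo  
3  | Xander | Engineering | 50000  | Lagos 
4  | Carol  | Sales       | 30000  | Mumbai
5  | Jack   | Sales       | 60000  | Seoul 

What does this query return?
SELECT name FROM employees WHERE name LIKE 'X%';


LIKE 'X%' matches names starting with 'X'
Matching: 1

1 rows:
Xander


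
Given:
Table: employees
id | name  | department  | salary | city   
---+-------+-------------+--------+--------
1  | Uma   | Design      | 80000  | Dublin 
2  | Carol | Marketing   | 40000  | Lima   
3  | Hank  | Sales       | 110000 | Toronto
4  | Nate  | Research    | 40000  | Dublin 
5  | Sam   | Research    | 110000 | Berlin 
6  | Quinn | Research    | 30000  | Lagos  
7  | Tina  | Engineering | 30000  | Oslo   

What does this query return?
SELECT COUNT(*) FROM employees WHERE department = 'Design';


Counting rows where department = 'Design'
  Uma -> MATCH


1


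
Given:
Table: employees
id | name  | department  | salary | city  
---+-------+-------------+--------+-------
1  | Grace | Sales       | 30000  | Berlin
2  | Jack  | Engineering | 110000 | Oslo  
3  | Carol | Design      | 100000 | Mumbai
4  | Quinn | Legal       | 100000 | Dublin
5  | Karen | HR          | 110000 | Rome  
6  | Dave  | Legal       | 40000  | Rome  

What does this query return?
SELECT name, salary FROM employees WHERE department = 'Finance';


Filtering: department = 'Finance'
Matching rows: 0

Empty result set (0 rows)


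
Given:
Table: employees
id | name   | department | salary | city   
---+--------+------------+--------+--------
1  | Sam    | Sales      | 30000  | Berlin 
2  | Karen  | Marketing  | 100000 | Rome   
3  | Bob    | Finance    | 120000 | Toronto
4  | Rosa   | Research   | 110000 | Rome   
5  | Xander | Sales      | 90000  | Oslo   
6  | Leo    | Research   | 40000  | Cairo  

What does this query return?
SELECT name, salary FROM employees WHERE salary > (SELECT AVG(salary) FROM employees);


Subquery: AVG(salary) = 81666.67
Filtering: salary > 81666.67
  Karen (100000) -> MATCH
  Bob (120000) -> MATCH
  Rosa (110000) -> MATCH
  Xander (90000) -> MATCH


4 rows:
Karen, 100000
Bob, 120000
Rosa, 110000
Xander, 90000


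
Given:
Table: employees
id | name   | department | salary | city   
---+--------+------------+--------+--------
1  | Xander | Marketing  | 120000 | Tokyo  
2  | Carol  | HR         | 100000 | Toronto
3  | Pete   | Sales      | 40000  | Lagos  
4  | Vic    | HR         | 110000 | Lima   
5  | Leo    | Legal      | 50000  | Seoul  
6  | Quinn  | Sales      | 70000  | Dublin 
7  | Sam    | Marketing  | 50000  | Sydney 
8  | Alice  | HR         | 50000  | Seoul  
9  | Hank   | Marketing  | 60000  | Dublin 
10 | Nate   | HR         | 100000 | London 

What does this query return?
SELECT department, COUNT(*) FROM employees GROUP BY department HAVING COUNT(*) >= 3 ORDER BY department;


Groups with count >= 3:
  HR: 4 -> PASS
  Marketing: 3 -> PASS
  Legal: 1 -> filtered out
  Sales: 2 -> filtered out


2 groups:
HR, 4
Marketing, 3


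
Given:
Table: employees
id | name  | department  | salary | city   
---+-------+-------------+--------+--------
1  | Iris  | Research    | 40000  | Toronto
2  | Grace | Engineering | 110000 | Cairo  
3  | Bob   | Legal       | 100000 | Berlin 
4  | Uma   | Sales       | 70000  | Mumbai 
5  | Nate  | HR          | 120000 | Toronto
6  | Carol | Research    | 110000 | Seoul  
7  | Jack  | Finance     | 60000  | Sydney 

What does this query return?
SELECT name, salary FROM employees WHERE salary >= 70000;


Filtering: salary >= 70000
Matching: 5 rows

5 rows:
Grace, 110000
Bob, 100000
Uma, 70000
Nate, 120000
Carol, 110000


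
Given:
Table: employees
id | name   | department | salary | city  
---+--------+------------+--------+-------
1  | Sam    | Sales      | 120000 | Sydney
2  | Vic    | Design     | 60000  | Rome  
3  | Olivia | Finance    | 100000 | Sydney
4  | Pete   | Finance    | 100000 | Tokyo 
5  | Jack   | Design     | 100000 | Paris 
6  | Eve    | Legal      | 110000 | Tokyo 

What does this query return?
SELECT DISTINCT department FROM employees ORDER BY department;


All 'department' values (row order): Sales, Design, Finance, Finance, Design, Legal
Removing duplicates leaves 4 unique value(s).

4 values:
Design
Finance
Legal
Sales


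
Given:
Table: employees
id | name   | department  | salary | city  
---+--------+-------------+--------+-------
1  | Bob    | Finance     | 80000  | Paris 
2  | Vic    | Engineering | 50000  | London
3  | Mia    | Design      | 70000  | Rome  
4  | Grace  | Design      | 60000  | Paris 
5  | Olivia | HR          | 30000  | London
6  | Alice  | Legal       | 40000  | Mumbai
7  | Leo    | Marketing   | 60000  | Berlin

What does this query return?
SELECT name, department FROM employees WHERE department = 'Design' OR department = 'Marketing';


Filtering: department = 'Design' OR 'Marketing'
Matching: 3 rows

3 rows:
Mia, Design
Grace, Design
Leo, Marketing


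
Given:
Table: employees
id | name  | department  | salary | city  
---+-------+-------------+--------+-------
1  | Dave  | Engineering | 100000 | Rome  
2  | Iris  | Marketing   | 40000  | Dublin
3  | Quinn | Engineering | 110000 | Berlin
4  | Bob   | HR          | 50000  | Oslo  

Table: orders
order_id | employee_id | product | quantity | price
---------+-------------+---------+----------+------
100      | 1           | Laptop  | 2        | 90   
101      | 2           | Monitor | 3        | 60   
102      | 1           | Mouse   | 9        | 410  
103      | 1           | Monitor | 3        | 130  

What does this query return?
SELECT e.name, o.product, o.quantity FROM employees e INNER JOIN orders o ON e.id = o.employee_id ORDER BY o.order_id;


Joining employees.id = orders.employee_id:
  employee Dave (id=1) -> order Laptop
  employee Iris (id=2) -> order Monitor
  employee Dave (id=1) -> order Mouse
  employee Dave (id=1) -> order Monitor


4 rows:
Dave, Laptop, 2
Iris, Monitor, 3
Dave, Mouse, 9
Dave, Monitor, 3


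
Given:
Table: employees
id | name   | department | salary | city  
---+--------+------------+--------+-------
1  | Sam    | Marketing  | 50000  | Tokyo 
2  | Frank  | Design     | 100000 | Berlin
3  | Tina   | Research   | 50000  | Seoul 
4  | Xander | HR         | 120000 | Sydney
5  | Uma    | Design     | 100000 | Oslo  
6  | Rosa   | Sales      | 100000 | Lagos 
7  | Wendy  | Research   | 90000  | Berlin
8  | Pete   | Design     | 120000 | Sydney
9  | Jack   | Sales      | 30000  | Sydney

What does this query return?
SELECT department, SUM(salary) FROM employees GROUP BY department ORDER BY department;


Summing salary within each department:
  Design: 100000 + 100000 + 120000 = 320000
  HR: 120000 = 120000
  Marketing: 50000 = 50000
  Research: 50000 + 90000 = 140000
  Sales: 100000 + 30000 = 130000


5 groups:
Design, 320000
HR, 120000
Marketing, 50000
Research, 140000
Sales, 130000


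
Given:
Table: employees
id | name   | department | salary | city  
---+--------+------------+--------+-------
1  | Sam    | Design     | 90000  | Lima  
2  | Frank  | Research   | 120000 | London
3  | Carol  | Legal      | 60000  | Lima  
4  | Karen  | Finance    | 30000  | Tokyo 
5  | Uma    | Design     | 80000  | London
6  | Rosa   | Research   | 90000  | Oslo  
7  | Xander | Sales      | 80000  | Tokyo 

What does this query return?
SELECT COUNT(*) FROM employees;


COUNT(*) counts all rows

7


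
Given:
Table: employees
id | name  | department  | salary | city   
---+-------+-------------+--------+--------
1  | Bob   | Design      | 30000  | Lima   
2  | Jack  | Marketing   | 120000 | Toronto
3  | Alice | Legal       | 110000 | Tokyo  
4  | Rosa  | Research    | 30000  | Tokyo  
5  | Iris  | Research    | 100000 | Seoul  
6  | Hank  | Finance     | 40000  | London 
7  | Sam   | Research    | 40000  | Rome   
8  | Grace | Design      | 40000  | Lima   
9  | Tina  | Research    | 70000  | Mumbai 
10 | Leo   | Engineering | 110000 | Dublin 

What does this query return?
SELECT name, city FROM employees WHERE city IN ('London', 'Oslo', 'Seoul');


Filtering: city IN ('London', 'Oslo', 'Seoul')
Matching: 2 rows

2 rows:
Iris, Seoul
Hank, London


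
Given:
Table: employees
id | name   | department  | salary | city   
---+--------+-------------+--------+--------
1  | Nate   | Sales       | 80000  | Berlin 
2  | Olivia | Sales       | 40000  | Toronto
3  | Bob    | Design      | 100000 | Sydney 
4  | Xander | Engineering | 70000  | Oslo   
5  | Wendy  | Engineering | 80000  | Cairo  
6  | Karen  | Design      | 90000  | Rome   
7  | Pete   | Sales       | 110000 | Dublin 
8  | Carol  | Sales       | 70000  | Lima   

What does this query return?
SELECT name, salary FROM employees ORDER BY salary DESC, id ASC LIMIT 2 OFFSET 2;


Sort by salary DESC (id ASC tiebreak), then skip 2 and take 2
Rows 3 through 4

2 rows:
Karen, 90000
Nate, 80000


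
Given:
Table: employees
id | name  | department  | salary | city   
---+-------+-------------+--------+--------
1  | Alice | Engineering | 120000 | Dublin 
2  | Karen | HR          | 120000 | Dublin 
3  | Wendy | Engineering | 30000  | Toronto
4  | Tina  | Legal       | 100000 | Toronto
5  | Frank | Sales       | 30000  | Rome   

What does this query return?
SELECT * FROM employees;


SELECT * returns all 5 rows with all columns

5 rows:
1, Alice, Engineering, 120000, Dublin
2, Karen, HR, 120000, Dublin
3, Wendy, Engineering, 30000, Toronto
4, Tina, Legal, 100000, Toronto
5, Frank, Sales, 30000, Rome


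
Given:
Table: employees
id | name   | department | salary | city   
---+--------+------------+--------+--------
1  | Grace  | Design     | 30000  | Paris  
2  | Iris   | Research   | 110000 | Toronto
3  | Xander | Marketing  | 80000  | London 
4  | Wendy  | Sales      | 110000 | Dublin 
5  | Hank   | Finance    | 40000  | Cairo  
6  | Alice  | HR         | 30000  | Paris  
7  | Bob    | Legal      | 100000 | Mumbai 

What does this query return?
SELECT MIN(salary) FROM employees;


Salaries: 30000, 110000, 80000, 110000, 40000, 30000, 100000
MIN = 30000

30000


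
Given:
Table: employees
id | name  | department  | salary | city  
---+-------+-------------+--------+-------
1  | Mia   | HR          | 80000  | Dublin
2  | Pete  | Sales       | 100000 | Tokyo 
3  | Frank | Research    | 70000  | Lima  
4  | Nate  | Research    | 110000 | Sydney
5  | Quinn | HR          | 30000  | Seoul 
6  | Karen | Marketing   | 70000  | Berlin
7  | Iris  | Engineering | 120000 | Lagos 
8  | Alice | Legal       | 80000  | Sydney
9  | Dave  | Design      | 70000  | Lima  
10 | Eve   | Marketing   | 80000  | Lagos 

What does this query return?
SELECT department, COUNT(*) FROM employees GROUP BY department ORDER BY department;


Assigning each row to its department group:
  Mia -> HR
  Pete -> Sales
  Frank -> Research
  Nate -> Research
  Quinn -> HR
  Karen -> Marketing
  Iris -> Engineering
  Alice -> Legal
  Dave -> Design
  Eve -> Marketing


7 groups:
Design, 1
Engineering, 1
HR, 2
Legal, 1
Marketing, 2
Research, 2
Sales, 1


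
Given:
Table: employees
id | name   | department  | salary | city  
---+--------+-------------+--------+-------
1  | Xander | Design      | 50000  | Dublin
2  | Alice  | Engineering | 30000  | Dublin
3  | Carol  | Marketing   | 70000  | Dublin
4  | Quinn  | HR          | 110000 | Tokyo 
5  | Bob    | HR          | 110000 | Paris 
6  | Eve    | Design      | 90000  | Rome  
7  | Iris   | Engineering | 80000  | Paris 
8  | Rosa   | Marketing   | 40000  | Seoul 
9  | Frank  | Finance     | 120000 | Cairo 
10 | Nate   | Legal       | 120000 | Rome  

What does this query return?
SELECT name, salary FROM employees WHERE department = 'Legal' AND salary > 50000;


Filtering: department = 'Legal' AND salary > 50000
Matching: 1 rows

1 rows:
Nate, 120000


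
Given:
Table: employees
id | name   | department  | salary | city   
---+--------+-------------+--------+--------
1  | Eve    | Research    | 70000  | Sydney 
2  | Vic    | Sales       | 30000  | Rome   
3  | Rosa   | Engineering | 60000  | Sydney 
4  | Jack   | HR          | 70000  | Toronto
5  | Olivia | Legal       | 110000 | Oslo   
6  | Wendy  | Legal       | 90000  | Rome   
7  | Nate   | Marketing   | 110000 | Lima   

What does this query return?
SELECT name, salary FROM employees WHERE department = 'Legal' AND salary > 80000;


Filtering: department = 'Legal' AND salary > 80000
Matching: 2 rows

2 rows:
Olivia, 110000
Wendy, 90000


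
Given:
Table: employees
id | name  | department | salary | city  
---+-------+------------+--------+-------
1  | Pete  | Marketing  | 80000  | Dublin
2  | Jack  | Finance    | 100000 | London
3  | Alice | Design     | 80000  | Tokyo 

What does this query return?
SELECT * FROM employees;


SELECT * returns all 3 rows with all columns

3 rows:
1, Pete, Marketing, 80000, Dublin
2, Jack, Finance, 100000, London
3, Alice, Design, 80000, Tokyo


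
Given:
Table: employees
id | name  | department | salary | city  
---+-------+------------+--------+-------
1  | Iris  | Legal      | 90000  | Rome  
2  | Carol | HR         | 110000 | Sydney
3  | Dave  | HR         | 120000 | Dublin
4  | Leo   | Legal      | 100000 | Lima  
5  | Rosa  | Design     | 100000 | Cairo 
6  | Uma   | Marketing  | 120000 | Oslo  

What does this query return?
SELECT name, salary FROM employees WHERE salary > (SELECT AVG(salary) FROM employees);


Subquery: AVG(salary) = 106666.67
Filtering: salary > 106666.67
  Carol (110000) -> MATCH
  Dave (120000) -> MATCH
  Uma (120000) -> MATCH


3 rows:
Carol, 110000
Dave, 120000
Uma, 120000


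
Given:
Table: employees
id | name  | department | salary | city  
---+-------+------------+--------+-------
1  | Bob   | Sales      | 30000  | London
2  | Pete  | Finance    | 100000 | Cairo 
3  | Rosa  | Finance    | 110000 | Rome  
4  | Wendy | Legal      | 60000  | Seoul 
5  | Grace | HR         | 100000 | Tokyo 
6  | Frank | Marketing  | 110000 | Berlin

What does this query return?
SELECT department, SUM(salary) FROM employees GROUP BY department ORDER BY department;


Summing salary within each department:
  Finance: 100000 + 110000 = 210000
  HR: 100000 = 100000
  Legal: 60000 = 60000
  Marketing: 110000 = 110000
  Sales: 30000 = 30000


5 groups:
Finance, 210000
HR, 100000
Legal, 60000
Marketing, 110000
Sales, 30000


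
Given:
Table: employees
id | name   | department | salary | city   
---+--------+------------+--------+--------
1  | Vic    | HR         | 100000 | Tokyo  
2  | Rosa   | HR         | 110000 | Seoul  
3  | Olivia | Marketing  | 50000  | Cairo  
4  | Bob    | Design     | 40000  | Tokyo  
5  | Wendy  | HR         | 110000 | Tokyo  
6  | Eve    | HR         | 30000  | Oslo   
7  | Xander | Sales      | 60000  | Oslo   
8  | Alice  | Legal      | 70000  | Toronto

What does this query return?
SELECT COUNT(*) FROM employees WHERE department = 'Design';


Counting rows where department = 'Design'
  Bob -> MATCH


1


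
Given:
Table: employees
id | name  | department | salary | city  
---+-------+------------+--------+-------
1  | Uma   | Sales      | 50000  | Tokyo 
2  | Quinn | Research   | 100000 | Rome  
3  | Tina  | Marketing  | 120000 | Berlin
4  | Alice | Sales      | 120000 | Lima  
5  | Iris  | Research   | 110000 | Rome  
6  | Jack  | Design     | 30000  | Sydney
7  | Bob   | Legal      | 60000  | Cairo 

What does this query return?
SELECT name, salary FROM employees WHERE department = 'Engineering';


Filtering: department = 'Engineering'
Matching rows: 0

Empty result set (0 rows)


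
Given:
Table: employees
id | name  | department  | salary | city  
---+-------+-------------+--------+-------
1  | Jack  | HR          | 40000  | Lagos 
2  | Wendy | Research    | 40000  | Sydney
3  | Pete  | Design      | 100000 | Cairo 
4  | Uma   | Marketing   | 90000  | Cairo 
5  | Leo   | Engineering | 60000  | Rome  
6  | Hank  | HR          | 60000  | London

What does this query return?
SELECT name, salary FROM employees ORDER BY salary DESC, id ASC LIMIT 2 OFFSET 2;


Sort by salary DESC (id ASC tiebreak), then skip 2 and take 2
Rows 3 through 4

2 rows:
Leo, 60000
Hank, 60000


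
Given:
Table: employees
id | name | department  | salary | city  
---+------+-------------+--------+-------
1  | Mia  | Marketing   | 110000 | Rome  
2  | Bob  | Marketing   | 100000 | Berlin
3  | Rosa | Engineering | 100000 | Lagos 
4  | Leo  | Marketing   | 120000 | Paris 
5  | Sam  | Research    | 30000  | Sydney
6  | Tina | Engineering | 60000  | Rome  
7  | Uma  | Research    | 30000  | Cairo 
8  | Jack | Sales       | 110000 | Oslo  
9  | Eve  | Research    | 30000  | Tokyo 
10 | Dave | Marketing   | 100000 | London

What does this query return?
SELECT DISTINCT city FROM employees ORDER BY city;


All 'city' values (row order): Rome, Berlin, Lagos, Paris, Sydney, Rome, Cairo, Oslo, Tokyo, London
Removing duplicates leaves 9 unique value(s).

9 values:
Berlin
Cairo
Lagos
London
Oslo
Paris
Rome
Sydney
Tokyo


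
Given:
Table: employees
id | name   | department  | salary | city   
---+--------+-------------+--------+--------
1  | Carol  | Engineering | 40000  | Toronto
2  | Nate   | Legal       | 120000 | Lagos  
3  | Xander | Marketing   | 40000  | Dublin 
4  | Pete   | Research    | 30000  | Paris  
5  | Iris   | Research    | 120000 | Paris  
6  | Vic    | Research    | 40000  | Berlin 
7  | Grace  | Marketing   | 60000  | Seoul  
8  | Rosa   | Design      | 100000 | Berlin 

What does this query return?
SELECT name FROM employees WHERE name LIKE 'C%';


LIKE 'C%' matches names starting with 'C'
Matching: 1

1 rows:
Carol


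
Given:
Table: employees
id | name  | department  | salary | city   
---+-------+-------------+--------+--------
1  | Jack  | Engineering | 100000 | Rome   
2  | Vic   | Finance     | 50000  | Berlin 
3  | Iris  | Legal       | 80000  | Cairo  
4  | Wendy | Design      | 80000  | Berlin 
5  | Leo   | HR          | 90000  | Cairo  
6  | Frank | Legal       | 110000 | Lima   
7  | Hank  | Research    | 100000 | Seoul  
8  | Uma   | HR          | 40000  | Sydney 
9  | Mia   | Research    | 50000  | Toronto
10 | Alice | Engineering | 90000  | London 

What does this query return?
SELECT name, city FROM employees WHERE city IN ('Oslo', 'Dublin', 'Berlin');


Filtering: city IN ('Oslo', 'Dublin', 'Berlin')
Matching: 2 rows

2 rows:
Vic, Berlin
Wendy, Berlin


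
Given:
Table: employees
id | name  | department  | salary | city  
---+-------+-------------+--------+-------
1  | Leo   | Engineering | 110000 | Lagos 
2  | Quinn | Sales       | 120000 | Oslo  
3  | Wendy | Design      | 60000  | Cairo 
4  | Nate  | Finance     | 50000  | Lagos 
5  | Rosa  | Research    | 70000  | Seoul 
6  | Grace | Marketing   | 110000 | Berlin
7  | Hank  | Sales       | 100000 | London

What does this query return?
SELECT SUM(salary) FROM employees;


SUM(salary) = 110000 + 120000 + 60000 + 50000 + 70000 + 110000 + 100000 = 620000

620000


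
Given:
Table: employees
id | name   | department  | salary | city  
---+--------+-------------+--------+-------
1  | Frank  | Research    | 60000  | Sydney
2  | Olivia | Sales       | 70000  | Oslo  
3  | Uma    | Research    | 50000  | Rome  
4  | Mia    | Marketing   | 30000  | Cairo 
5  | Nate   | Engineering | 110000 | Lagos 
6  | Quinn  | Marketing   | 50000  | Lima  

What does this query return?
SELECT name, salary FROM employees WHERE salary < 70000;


Filtering: salary < 70000
Matching: 4 rows

4 rows:
Frank, 60000
Uma, 50000
Mia, 30000
Quinn, 50000


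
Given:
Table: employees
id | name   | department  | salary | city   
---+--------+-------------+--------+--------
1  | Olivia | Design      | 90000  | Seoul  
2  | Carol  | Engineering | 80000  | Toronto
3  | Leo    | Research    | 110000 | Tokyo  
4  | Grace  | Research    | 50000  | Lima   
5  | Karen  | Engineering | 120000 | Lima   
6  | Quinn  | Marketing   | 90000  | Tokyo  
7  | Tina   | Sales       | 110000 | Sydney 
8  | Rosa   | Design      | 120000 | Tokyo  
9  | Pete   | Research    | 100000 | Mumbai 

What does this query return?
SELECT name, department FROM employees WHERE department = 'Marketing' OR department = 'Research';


Filtering: department = 'Marketing' OR 'Research'
Matching: 4 rows

4 rows:
Leo, Research
Grace, Research
Quinn, Marketing
Pete, Research


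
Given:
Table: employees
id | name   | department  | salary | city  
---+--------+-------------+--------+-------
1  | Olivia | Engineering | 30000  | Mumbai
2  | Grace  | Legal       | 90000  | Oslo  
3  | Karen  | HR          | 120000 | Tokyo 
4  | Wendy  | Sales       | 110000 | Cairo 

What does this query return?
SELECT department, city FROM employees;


Projecting columns: department, city

4 rows:
Engineering, Mumbai
Legal, Oslo
HR, Tokyo
Sales, Cairo


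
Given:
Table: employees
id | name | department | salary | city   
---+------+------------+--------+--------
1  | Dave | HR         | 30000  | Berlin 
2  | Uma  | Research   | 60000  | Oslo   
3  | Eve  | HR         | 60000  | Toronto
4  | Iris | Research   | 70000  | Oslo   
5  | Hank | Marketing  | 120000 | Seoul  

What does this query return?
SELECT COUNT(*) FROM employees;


COUNT(*) counts all rows

5


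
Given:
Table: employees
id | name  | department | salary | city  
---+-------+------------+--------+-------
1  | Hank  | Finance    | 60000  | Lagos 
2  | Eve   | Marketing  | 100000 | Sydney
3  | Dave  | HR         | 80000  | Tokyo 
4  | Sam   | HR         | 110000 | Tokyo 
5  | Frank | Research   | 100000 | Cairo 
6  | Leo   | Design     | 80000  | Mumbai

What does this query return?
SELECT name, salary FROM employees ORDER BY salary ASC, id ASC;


Sorting by salary ASC, then id ASC for ties

6 rows:
Hank, 60000
Dave, 80000
Leo, 80000
Eve, 100000
Frank, 100000
Sam, 110000


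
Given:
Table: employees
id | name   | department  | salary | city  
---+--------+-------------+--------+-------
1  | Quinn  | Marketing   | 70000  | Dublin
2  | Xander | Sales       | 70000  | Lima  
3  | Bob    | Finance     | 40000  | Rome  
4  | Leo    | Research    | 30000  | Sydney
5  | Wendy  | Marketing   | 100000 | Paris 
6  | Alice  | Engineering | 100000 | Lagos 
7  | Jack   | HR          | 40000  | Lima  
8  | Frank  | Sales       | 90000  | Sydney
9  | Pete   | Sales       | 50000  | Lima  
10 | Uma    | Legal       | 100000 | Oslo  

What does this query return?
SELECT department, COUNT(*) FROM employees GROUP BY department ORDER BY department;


Assigning each row to its department group:
  Quinn -> Marketing
  Xander -> Sales
  Bob -> Finance
  Leo -> Research
  Wendy -> Marketing
  Alice -> Engineering
  Jack -> HR
  Frank -> Sales
  Pete -> Sales
  Uma -> Legal


7 groups:
Engineering, 1
Finance, 1
HR, 1
Legal, 1
Marketing, 2
Research, 1
Sales, 3


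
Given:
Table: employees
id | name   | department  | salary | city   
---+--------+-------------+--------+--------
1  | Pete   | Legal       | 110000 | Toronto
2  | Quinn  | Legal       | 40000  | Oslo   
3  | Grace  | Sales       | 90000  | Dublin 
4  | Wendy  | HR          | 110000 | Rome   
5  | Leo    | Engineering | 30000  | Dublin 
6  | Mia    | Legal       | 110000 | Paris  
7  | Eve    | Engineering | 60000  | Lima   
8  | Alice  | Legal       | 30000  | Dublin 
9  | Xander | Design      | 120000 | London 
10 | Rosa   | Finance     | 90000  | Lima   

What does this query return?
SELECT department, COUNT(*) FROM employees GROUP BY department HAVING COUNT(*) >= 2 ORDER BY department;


Groups with count >= 2:
  Engineering: 2 -> PASS
  Legal: 4 -> PASS
  Design: 1 -> filtered out
  Finance: 1 -> filtered out
  HR: 1 -> filtered out
  Sales: 1 -> filtered out


2 groups:
Engineering, 2
Legal, 4


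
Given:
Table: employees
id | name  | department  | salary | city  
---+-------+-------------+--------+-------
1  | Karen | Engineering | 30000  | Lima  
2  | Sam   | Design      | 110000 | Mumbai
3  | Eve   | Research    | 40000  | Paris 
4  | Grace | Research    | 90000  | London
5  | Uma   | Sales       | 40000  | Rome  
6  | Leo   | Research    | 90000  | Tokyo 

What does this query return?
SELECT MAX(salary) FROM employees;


Salaries: 30000, 110000, 40000, 90000, 40000, 90000
MAX = 110000

110000
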